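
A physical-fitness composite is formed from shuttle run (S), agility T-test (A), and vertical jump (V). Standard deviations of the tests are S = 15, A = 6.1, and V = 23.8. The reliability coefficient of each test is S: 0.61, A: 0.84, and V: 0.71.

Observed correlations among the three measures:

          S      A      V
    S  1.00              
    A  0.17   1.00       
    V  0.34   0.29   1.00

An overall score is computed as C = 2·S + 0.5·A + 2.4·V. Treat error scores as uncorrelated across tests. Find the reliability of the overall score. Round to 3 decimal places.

0.763

Var(C) = 2²·15² + 0.5²·6.1² + 2.4²·23.8² + 2·[15·6.1·0.17 + 4.8·15·23.8·0.34 + 1.2·6.1·23.8·0.29] = 4172 + 1297.4 = 5469.4.
Under uncorrelated errors the observed covariances equal the true-score covariances, so only the own-variance terms attenuate.
True-score variance = [2²·15²·0.61 + 0.5²·6.1²·0.84 + 2.4²·23.8²·0.71] + 1297.4 = 2873.33 + 1297.4 = 4170.73.
Reliability = 4170.73 / 5469.4 = 0.763.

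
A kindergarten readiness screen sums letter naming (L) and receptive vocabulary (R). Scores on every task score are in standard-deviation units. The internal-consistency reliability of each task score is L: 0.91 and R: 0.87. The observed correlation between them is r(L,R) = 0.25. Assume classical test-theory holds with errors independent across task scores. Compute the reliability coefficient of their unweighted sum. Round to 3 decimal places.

Var(L+R) = 2 + 2·[0.25] = 2 + 0.5 = 2.5.
With uncorrelated errors the cross-covariances are all true-score covariance, so they carry over unchanged; only the diagonal terms shrink to ρᵢσᵢ².
True-score variance = [0.91 + 0.87] + 0.5 = 1.78 + 0.5 = 2.28.
Reliability = 2.28 / 2.5 = 0.912.

0.912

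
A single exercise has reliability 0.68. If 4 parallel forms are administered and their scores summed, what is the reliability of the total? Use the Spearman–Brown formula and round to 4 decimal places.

0.8947

ρ_k = kρ / (1 + (k−1)ρ) = 4·0.68 / (1 + 3·0.68) = 2.720 / 3.040 = 0.8947.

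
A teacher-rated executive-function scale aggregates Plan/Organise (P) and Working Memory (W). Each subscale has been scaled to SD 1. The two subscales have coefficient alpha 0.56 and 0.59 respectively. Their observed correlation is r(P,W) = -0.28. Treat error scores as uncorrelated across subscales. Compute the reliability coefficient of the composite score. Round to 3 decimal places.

Var(P+W) = 2 + 2·[(-0.28)] = 2 − 0.56 = 1.44.
With uncorrelated errors the cross-covariances are all true-score covariance, so they carry over unchanged; only the diagonal terms shrink to ρᵢσᵢ².
True-score variance = [0.56 + 0.59] − 0.56 = 1.15 − 0.56 = 0.59.
Reliability = 0.59 / 1.44 = 0.410.

0.410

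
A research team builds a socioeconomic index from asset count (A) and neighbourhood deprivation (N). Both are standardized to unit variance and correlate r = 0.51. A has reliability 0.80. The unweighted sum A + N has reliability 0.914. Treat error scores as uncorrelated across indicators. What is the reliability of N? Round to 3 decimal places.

0.940

Var(A+N) = 2 + 2·0.51 = 3.020.
True-score variance = ρ_A + ρ_N + 2·0.51, so 0.914 = (0.80 + ρ_N + 1.02) / 3.020.
ρ_N = 0.914·3.020 − 0.80 − 1.02 = 0.940.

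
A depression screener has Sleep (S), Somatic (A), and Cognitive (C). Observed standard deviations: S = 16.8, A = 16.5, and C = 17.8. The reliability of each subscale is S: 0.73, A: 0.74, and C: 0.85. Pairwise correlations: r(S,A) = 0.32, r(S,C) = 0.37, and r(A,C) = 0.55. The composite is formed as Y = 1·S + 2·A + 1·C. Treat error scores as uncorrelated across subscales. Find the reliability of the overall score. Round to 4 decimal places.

Var(Y) = 16.8² + 2²·16.5² + 17.8² + 2·[2·16.8·16.5·0.32 + 16.8·17.8·0.37 + 2·16.5·17.8·0.55] = 1688.08 + 1222.25 = 2910.33.
With uncorrelated errors the cross-covariances are all true-score covariance, so they carry over unchanged; only the diagonal terms shrink to ρᵢσᵢ².
True-score variance = [16.8²·0.73 + 2²·16.5²·0.74 + 17.8²·0.85] + 1222.25 = 1281.21 + 1222.25 = 2503.45.
Reliability = 2503.45 / 2910.33 = 0.8602.

0.8602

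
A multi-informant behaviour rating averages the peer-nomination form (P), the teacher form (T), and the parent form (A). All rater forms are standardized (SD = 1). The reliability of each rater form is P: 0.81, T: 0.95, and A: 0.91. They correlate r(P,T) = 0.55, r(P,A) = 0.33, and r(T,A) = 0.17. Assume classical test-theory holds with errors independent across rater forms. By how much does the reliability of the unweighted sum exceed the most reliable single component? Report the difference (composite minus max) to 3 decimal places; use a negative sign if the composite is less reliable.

-0.015

Var(sum) = 3 + 2.1 = 5.1; true-score variance = 2.67 + 2.1 = 4.77; composite reliability = 0.9353.
Max component reliability = 0.9500.
Difference = 0.9353 − 0.9500 = -0.015.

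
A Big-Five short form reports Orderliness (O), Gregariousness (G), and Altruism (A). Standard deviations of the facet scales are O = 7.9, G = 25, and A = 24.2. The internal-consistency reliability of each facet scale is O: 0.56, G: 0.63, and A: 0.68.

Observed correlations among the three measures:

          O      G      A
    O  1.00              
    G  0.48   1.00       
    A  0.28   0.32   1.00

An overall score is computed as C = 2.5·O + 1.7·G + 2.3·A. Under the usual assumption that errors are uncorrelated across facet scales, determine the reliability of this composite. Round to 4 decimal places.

Var(C) = 2.5²·7.9² + 1.7²·25² + 2.3²·24.2² + 2·[4.25·7.9·25·0.48 + 5.75·7.9·24.2·0.28 + 3.91·25·24.2·0.32] = 5294.35 + 2935.35 = 8229.7.
With uncorrelated errors the cross-covariances are all true-score covariance, so they carry over unchanged; only the diagonal terms shrink to ρᵢσᵢ².
True-score variance = [2.5²·7.9²·0.56 + 1.7²·25²·0.63 + 2.3²·24.2²·0.68] + 2935.35 = 3463.04 + 2935.35 = 6398.39.
Reliability = 6398.39 / 8229.7 = 0.7775.

0.7775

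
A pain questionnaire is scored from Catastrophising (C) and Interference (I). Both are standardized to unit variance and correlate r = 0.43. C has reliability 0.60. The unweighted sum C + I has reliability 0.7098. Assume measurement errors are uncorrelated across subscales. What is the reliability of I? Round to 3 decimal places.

0.570

Var(C+I) = 2 + 2·0.43 = 2.860.
True-score variance = ρ_C + ρ_I + 2·0.43, so 0.7098 = (0.60 + ρ_I + 0.86) / 2.860.
ρ_I = 0.7098·2.860 − 0.60 − 0.86 = 0.570.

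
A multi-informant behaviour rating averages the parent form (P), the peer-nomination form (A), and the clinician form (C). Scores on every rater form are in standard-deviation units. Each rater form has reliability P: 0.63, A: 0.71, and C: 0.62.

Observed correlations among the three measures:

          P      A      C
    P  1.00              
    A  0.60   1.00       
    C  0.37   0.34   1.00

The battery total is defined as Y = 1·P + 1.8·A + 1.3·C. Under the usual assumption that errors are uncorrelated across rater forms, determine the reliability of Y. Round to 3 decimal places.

0.817

Var(Y) = 1 + 1.8² + 1.3² + 2·[1.8·0.60 + 1.3·0.37 + 2.34·0.34] = 5.93 + 4.7132 = 10.6432.
Because errors are independent across components, Cov(Tᵢ,Tⱼ) = Cov(Xᵢ,Xⱼ); the off-diagonal part of the true-score variance is the same as above.
True-score variance = [0.63 + 1.8²·0.71 + 1.3²·0.62] + 4.7132 = 3.9782 + 4.7132 = 8.6914.
Reliability = 8.6914 / 10.6432 = 0.817.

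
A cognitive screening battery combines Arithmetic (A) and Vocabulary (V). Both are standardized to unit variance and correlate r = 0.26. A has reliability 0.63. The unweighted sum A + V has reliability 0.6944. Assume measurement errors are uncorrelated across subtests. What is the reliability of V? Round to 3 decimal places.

0.600

Var(A+V) = 2 + 2·0.26 = 2.520.
True-score variance = ρ_A + ρ_V + 2·0.26, so 0.6944 = (0.63 + ρ_V + 0.52) / 2.520.
ρ_V = 0.6944·2.520 − 0.63 − 0.52 = 0.600.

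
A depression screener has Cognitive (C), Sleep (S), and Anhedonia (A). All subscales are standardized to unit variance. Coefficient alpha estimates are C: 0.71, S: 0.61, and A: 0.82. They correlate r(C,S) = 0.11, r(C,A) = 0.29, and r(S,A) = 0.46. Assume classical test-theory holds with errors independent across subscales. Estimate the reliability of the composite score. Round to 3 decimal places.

0.818

Var(C+S+A) = 3 + 2·[0.11 + 0.29 + 0.46] = 3 + 1.72 = 4.72.
Under uncorrelated errors the observed covariances equal the true-score covariances, so only the own-variance terms attenuate.
True-score variance = [0.71 + 0.61 + 0.82] + 1.72 = 2.14 + 1.72 = 3.86.
Reliability = 3.86 / 4.72 = 0.818.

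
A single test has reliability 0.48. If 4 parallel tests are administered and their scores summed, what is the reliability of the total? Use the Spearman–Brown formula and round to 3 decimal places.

ρ_k = kρ / (1 + (k−1)ρ) = 4·0.48 / (1 + 3·0.48) = 1.920 / 2.440 = 0.787.

0.787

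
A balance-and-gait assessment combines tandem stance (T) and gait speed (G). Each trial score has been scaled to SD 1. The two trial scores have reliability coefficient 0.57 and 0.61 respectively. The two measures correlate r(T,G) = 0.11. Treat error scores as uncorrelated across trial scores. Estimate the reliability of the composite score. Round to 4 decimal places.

Var(T+G) = 2 + 2·[0.11] = 2 + 0.22 = 2.22.
Because errors are independent across components, Cov(Tᵢ,Tⱼ) = Cov(Xᵢ,Xⱼ); the off-diagonal part of the true-score variance is the same as above.
True-score variance = [0.57 + 0.61] + 0.22 = 1.18 + 0.22 = 1.4.
Reliability = 1.4 / 2.22 = 0.6306.

0.6306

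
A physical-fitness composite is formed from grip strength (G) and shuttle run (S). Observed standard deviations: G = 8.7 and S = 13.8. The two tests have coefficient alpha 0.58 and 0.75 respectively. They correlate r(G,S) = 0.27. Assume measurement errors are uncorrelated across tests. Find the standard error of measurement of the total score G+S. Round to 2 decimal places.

Var(total) = 266.13 + 64.8324 = 330.962.
True-score variance = 186.73 + 64.8324 = 251.563, so reliability = 0.7601.
Error variance = 330.962 − 251.563 = 79.3998; SEM = √79.3998 = 8.91.

8.91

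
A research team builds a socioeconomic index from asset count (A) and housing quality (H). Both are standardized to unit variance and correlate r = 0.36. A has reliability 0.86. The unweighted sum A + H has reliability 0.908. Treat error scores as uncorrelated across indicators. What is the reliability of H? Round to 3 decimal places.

0.890

Var(A+H) = 2 + 2·0.36 = 2.720.
True-score variance = ρ_A + ρ_H + 2·0.36, so 0.908 = (0.86 + ρ_H + 0.72) / 2.720.
ρ_H = 0.908·2.720 − 0.86 − 0.72 = 0.890.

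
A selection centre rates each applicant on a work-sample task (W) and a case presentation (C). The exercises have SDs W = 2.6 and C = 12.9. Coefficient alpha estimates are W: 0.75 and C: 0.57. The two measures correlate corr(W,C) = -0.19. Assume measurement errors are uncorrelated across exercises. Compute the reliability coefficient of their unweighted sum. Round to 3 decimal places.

0.543

Var(W+C) = 2.6² + 12.9² + 2·[2.6·12.9·(-0.19)] = 173.17 − 12.7452 = 160.425.
Because errors are independent across components, Cov(Tᵢ,Tⱼ) = Cov(Xᵢ,Xⱼ); the off-diagonal part of the true-score variance is the same as above.
True-score variance = [2.6²·0.75 + 12.9²·0.57] − 12.7452 = 99.9237 − 12.7452 = 87.1785.
Reliability = 87.1785 / 160.425 = 0.543.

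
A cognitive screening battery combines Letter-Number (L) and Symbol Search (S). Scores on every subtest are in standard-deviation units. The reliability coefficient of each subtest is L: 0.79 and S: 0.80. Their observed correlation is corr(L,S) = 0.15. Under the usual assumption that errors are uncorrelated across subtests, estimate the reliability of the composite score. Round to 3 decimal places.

0.822

Var(L+S) = 2 + 2·[0.15] = 2 + 0.3 = 2.3.
Because errors are independent across components, Cov(Tᵢ,Tⱼ) = Cov(Xᵢ,Xⱼ); the off-diagonal part of the true-score variance is the same as above.
True-score variance = [0.79 + 0.80] + 0.3 = 1.59 + 0.3 = 1.89.
Reliability = 1.89 / 2.3 = 0.822.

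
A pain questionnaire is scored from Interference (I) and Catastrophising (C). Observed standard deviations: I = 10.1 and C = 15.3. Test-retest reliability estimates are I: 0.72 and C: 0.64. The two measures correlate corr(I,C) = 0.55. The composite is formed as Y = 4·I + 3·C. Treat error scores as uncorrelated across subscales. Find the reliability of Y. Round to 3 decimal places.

Var(Y) = 4²·10.1² + 3²·15.3² + 2·[12·10.1·15.3·0.55] = 3738.97 + 2039.8 = 5778.77.
Under uncorrelated errors the observed covariances equal the true-score covariances, so only the own-variance terms attenuate.
True-score variance = [4²·10.1²·0.72 + 3²·15.3²·0.64] + 2039.8 = 2523.51 + 2039.8 = 4563.31.
Reliability = 4563.31 / 5778.77 = 0.790.

0.790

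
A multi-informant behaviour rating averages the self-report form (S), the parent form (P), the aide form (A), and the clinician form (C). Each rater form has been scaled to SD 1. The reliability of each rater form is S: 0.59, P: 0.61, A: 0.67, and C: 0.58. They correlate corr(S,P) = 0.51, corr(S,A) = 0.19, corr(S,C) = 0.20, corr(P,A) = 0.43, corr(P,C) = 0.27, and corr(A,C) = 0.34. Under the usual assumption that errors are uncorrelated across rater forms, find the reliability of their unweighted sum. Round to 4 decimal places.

Var(S+P+A+C) = 4 + 2·[0.51 + 0.19 + 0.20 + 0.43 + 0.27 + 0.34] = 4 + 3.88 = 7.88.
Under uncorrelated errors the observed covariances equal the true-score covariances, so only the own-variance terms attenuate.
True-score variance = [0.59 + 0.61 + 0.67 + 0.58] + 3.88 = 2.45 + 3.88 = 6.33.
Reliability = 6.33 / 7.88 = 0.8033.

0.8033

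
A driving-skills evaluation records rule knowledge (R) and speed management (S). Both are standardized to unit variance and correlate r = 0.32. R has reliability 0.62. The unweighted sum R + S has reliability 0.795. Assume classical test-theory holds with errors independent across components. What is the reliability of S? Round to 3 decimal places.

0.839

Var(R+S) = 2 + 2·0.32 = 2.640.
True-score variance = ρ_R + ρ_S + 2·0.32, so 0.795 = (0.62 + ρ_S + 0.64) / 2.640.
ρ_S = 0.795·2.640 − 0.62 − 0.64 = 0.839.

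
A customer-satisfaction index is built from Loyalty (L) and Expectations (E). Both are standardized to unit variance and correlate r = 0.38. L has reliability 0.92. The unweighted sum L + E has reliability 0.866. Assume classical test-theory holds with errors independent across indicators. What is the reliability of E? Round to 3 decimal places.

0.710

Var(L+E) = 2 + 2·0.38 = 2.760.
True-score variance = ρ_L + ρ_E + 2·0.38, so 0.866 = (0.92 + ρ_E + 0.76) / 2.760.
ρ_E = 0.866·2.760 − 0.92 − 0.76 = 0.710.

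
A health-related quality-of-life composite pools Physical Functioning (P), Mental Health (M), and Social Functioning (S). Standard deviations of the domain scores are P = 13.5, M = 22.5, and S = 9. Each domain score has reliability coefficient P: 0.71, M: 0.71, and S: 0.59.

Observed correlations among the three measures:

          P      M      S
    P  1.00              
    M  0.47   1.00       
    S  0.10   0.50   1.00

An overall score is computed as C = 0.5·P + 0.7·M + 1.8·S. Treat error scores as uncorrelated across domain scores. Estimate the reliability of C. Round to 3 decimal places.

0.793

Var(C) = 0.5²·13.5² + 0.7²·22.5² + 1.8²·9² + 2·[0.35·13.5·22.5·0.47 + 0.9·13.5·9·0.10 + 1.26·22.5·9·0.50] = 556.065 + 376.954 = 933.019.
Because errors are independent across components, Cov(Tᵢ,Tⱼ) = Cov(Xᵢ,Xⱼ); the off-diagonal part of the true-score variance is the same as above.
True-score variance = [0.5²·13.5²·0.71 + 0.7²·22.5²·0.71 + 1.8²·9²·0.59] + 376.954 = 363.313 + 376.954 = 740.267.
Reliability = 740.267 / 933.019 = 0.793.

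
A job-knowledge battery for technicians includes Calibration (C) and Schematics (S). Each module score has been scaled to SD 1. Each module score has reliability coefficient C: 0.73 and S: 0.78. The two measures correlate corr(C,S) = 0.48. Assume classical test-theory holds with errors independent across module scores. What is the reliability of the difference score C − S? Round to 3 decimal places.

Var(C−S) = 1 + 1 − 2·0.48 = 2 − 0.96 = 1.04.
Under uncorrelated errors the observed covariances equal the true-score covariances, so only the own-variance terms attenuate.
True-score variance = [0.73 + 0.78] − 0.96 = 1.51 − 0.96 = 0.55.
Reliability = 0.55 / 1.04 = 0.529.

0.529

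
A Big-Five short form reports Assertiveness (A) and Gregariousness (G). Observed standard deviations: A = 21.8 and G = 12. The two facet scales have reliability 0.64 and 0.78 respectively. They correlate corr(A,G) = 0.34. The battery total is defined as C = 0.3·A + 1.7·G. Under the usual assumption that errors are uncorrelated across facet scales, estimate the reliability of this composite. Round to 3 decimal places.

Var(C) = 0.3²·21.8² + 1.7²·12² + 2·[0.51·21.8·12·0.34] = 458.932 + 90.7229 = 549.654.
Because errors are independent across components, Cov(Tᵢ,Tⱼ) = Cov(Xᵢ,Xⱼ); the off-diagonal part of the true-score variance is the same as above.
True-score variance = [0.3²·21.8²·0.64 + 1.7²·12²·0.78] + 90.7229 = 351.979 + 90.7229 = 442.702.
Reliability = 442.702 / 549.654 = 0.805.

0.805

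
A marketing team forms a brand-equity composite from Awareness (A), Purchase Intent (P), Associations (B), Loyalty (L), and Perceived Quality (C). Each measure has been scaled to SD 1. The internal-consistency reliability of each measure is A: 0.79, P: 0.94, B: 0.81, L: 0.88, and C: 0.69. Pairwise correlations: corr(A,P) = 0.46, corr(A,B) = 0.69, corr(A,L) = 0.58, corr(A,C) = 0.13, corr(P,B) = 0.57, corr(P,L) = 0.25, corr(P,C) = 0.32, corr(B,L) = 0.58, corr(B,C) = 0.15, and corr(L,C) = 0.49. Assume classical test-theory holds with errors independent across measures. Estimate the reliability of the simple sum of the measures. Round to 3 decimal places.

Var(A+P+B+L+C) = 5 + 2·[0.46 + 0.69 + 0.58 + 0.13 + 0.57 + 0.25 + 0.32 + 0.58 + 0.15 + 0.49] = 5 + 8.44 = 13.44.
Under uncorrelated errors the observed covariances equal the true-score covariances, so only the own-variance terms attenuate.
True-score variance = [0.79 + 0.94 + 0.81 + 0.88 + 0.69] + 8.44 = 4.11 + 8.44 = 12.55.
Reliability = 12.55 / 13.44 = 0.934.

0.934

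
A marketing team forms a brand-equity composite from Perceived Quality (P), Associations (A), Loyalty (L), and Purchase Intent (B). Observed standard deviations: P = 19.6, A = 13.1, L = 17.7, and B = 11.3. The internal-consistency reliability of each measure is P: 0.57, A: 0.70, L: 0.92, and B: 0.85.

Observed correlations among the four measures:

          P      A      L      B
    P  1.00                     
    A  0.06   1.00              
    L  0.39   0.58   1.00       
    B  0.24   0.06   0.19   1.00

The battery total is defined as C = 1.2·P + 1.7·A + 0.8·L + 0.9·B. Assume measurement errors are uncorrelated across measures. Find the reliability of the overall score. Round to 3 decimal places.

0.813

Var(C) = 1.2²·19.6² + 1.7²·13.1² + 0.8²·17.7² + 0.9²·11.3² + 2·[2.04·19.6·13.1·0.06 + 0.96·19.6·17.7·0.39 + 1.08·19.6·11.3·0.24 + 1.36·13.1·17.7·0.58 + 1.53·13.1·11.3·0.06 + 0.72·17.7·11.3·0.19] = 1353.08 + 885.143 = 2238.22.
Under uncorrelated errors the observed covariances equal the true-score covariances, so only the own-variance terms attenuate.
True-score variance = [1.2²·19.6²·0.57 + 1.7²·13.1²·0.70 + 0.8²·17.7²·0.92 + 0.9²·11.3²·0.85] + 885.143 = 934.865 + 885.143 = 1820.01.
Reliability = 1820.01 / 2238.22 = 0.813.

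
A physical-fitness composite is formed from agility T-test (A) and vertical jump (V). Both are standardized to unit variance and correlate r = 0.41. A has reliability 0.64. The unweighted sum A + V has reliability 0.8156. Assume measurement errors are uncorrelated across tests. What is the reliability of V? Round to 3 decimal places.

0.840

Var(A+V) = 2 + 2·0.41 = 2.820.
True-score variance = ρ_A + ρ_V + 2·0.41, so 0.8156 = (0.64 + ρ_V + 0.82) / 2.820.
ρ_V = 0.8156·2.820 − 0.64 − 0.82 = 0.840.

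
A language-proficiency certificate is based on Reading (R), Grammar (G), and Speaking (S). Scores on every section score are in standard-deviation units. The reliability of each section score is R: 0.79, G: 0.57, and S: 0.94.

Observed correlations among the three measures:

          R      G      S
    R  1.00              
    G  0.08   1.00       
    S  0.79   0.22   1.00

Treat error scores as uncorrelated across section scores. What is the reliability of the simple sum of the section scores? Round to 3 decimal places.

Var(R+G+S) = 3 + 2·[0.08 + 0.79 + 0.22] = 3 + 2.18 = 5.18.
Under uncorrelated errors the observed covariances equal the true-score covariances, so only the own-variance terms attenuate.
True-score variance = [0.79 + 0.57 + 0.94] + 2.18 = 2.3 + 2.18 = 4.48.
Reliability = 4.48 / 5.18 = 0.865.

0.865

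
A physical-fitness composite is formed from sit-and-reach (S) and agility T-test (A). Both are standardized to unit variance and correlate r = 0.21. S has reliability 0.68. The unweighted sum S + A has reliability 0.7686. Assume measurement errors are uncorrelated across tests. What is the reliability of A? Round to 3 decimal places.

0.760

Var(S+A) = 2 + 2·0.21 = 2.420.
True-score variance = ρ_S + ρ_A + 2·0.21, so 0.7686 = (0.68 + ρ_A + 0.42) / 2.420.
ρ_A = 0.7686·2.420 − 0.68 − 0.42 = 0.760.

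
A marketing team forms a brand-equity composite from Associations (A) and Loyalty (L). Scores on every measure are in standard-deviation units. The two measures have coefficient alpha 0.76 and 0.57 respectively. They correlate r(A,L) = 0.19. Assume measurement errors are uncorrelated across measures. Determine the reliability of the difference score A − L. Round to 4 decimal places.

0.5864

Var(A−L) = 1 + 1 − 2·0.19 = 2 − 0.38 = 1.62.
Because errors are independent across components, Cov(Tᵢ,Tⱼ) = Cov(Xᵢ,Xⱼ); the off-diagonal part of the true-score variance is the same as above.
True-score variance = [0.76 + 0.57] − 0.38 = 1.33 − 0.38 = 0.95.
Reliability = 0.95 / 1.62 = 0.5864.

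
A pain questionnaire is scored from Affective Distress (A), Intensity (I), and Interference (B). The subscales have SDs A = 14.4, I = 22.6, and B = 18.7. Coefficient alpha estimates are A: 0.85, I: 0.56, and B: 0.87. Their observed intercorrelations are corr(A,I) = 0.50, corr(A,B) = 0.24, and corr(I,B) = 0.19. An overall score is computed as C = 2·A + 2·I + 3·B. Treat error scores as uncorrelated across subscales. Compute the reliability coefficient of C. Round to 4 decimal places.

Var(C) = 2²·14.4² + 2²·22.6² + 3²·18.7² + 2·[4·14.4·22.6·0.50 + 6·14.4·18.7·0.24 + 6·22.6·18.7·0.19] = 6019.69 + 3040.86 = 9060.55.
Under uncorrelated errors the observed covariances equal the true-score covariances, so only the own-variance terms attenuate.
True-score variance = [2²·14.4²·0.85 + 2²·22.6²·0.56 + 3²·18.7²·0.87] + 3040.86 = 4587.2 + 3040.86 = 7628.06.
Reliability = 7628.06 / 9060.55 = 0.8419.

0.8419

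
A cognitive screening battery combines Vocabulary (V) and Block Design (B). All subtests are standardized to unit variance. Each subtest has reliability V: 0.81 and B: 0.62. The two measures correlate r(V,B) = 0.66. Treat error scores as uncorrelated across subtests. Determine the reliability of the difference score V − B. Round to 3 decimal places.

0.162

Var(V−B) = 1 + 1 − 2·0.66 = 2 − 1.32 = 0.68.
With uncorrelated errors the cross-covariances are all true-score covariance, so they carry over unchanged; only the diagonal terms shrink to ρᵢσᵢ².
True-score variance = [0.81 + 0.62] − 1.32 = 1.43 − 1.32 = 0.11.
Reliability = 0.11 / 0.68 = 0.162.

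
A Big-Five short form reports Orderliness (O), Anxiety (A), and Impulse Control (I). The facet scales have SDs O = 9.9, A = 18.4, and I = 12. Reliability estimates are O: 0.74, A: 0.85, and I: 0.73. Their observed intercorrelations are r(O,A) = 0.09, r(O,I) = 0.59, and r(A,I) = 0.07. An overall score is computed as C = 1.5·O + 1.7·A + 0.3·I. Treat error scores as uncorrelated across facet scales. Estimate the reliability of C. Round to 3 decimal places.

0.849

Var(C) = 1.5²·9.9² + 1.7²·18.4² + 0.3²·12² + 2·[2.55·9.9·18.4·0.09 + 0.45·9.9·12·0.59 + 0.51·18.4·12·0.07] = 1211.92 + 162.459 = 1374.38.
Under uncorrelated errors the observed covariances equal the true-score covariances, so only the own-variance terms attenuate.
True-score variance = [1.5²·9.9²·0.74 + 1.7²·18.4²·0.85 + 0.3²·12²·0.73] + 162.459 = 1004.32 + 162.459 = 1166.78.
Reliability = 1166.78 / 1374.38 = 0.849.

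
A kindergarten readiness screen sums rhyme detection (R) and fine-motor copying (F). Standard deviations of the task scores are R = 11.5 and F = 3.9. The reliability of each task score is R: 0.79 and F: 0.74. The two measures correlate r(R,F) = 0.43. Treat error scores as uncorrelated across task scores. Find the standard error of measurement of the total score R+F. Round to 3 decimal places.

5.633

Var(total) = 147.46 + 38.571 = 186.031.
True-score variance = 115.733 + 38.571 = 154.304, so reliability = 0.8295.
Error variance = 186.031 − 154.304 = 31.7271; SEM = √31.7271 = 5.633.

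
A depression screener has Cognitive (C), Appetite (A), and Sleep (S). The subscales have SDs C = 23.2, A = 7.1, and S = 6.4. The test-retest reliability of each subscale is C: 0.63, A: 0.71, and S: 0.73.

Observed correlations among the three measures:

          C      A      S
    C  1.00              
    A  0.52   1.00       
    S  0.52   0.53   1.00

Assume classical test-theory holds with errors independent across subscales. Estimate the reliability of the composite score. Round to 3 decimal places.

0.776

Var(C+A+S) = 23.2² + 7.1² + 6.4² + 2·[23.2·7.1·0.52 + 23.2·6.4·0.52 + 7.1·6.4·0.53] = 629.61 + 373.894 = 1003.5.
Because errors are independent across components, Cov(Tᵢ,Tⱼ) = Cov(Xᵢ,Xⱼ); the off-diagonal part of the true-score variance is the same as above.
True-score variance = [23.2²·0.63 + 7.1²·0.71 + 6.4²·0.73] + 373.894 = 404.783 + 373.894 = 778.678.
Reliability = 778.678 / 1003.5 = 0.776.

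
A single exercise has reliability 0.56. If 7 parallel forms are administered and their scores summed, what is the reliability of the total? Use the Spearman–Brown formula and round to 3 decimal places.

ρ_k = kρ / (1 + (k−1)ρ) = 7·0.56 / (1 + 6·0.56) = 3.920 / 4.360 = 0.899.

0.899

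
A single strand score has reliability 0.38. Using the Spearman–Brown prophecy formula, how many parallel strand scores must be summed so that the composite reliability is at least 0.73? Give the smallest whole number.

k ≥ ρ*(1−ρ₁)/(ρ₁(1−ρ*)) = 0.73·0.62 / (0.38·0.27) = 4.411.
Smallest integer k = 5.

5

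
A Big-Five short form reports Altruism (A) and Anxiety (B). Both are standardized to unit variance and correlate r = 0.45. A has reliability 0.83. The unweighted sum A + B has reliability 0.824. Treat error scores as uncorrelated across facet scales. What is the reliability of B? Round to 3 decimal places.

0.660

Var(A+B) = 2 + 2·0.45 = 2.900.
True-score variance = ρ_A + ρ_B + 2·0.45, so 0.824 = (0.83 + ρ_B + 0.90) / 2.900.
ρ_B = 0.824·2.900 − 0.83 − 0.90 = 0.660.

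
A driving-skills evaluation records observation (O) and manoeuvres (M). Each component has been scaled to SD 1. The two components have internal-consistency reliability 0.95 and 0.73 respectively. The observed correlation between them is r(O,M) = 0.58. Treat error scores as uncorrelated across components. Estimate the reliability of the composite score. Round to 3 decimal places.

Var(O+M) = 2 + 2·[0.58] = 2 + 1.16 = 3.16.
With uncorrelated errors the cross-covariances are all true-score covariance, so they carry over unchanged; only the diagonal terms shrink to ρᵢσᵢ².
True-score variance = [0.95 + 0.73] + 1.16 = 1.68 + 1.16 = 2.84.
Reliability = 2.84 / 3.16 = 0.899.

0.899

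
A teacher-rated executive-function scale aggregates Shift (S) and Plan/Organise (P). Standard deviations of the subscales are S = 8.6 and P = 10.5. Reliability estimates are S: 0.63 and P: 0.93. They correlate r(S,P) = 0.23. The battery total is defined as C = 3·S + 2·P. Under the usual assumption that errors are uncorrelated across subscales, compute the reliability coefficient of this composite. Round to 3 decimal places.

Var(C) = 3²·8.6² + 2²·10.5² + 2·[6·8.6·10.5·0.23] = 1106.64 + 249.228 = 1355.87.
Under uncorrelated errors the observed covariances equal the true-score covariances, so only the own-variance terms attenuate.
True-score variance = [3²·8.6²·0.63 + 2²·10.5²·0.93] + 249.228 = 829.483 + 249.228 = 1078.71.
Reliability = 1078.71 / 1355.87 = 0.796.

0.796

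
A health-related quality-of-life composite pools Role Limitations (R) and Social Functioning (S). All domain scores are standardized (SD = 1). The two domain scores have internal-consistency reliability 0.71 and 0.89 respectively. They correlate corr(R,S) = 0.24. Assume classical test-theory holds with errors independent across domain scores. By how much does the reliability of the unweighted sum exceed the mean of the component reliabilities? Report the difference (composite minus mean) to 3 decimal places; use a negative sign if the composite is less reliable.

0.039

Var(sum) = 2 + 0.48 = 2.48; true-score variance = 1.6 + 0.48 = 2.08; composite reliability = 0.8387.
Mean component reliability = 0.8000.
Difference = 0.8387 − 0.8000 = 0.039.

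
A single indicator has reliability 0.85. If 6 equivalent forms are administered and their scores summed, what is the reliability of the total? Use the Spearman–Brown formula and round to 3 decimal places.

0.971

ρ_k = kρ / (1 + (k−1)ρ) = 6·0.85 / (1 + 5·0.85) = 5.100 / 5.250 = 0.971.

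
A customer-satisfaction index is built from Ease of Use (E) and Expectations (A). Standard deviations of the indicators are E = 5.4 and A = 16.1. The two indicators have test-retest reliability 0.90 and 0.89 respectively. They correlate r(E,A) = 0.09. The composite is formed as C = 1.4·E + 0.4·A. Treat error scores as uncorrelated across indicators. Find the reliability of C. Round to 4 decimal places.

0.9043

Var(C) = 1.4²·5.4² + 0.4²·16.1² + 2·[0.56·5.4·16.1·0.09] = 98.6272 + 8.76355 = 107.391.
Under uncorrelated errors the observed covariances equal the true-score covariances, so only the own-variance terms attenuate.
True-score variance = [1.4²·5.4²·0.90 + 0.4²·16.1²·0.89] + 8.76355 = 88.3497 + 8.76355 = 97.1133.
Reliability = 97.1133 / 107.391 = 0.9043.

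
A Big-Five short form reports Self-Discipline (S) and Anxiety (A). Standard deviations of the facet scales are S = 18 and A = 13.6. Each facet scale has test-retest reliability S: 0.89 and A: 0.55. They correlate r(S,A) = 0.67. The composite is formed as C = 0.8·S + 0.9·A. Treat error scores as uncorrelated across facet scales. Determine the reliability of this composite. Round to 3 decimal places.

Var(C) = 0.8²·18² + 0.9²·13.6² + 2·[0.72·18·13.6·0.67] = 357.178 + 236.183 = 593.361.
Under uncorrelated errors the observed covariances equal the true-score covariances, so only the own-variance terms attenuate.
True-score variance = [0.8²·18²·0.89 + 0.9²·13.6²·0.55] + 236.183 = 266.95 + 236.183 = 503.133.
Reliability = 503.133 / 593.361 = 0.848.

0.848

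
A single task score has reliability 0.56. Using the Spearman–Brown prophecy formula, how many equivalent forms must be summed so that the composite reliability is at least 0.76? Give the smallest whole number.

k ≥ ρ*(1−ρ₁)/(ρ₁(1−ρ*)) = 0.76·0.44 / (0.56·0.24) = 2.488.
Smallest integer k = 3.

3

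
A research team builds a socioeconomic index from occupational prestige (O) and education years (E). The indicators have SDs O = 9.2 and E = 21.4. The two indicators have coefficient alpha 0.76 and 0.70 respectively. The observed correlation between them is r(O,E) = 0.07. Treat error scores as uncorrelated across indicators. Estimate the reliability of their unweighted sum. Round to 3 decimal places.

Var(O+E) = 9.2² + 21.4² + 2·[9.2·21.4·0.07] = 542.6 + 27.5632 = 570.163.
Under uncorrelated errors the observed covariances equal the true-score covariances, so only the own-variance terms attenuate.
True-score variance = [9.2²·0.76 + 21.4²·0.70] + 27.5632 = 384.898 + 27.5632 = 412.462.
Reliability = 412.462 / 570.163 = 0.723.

0.723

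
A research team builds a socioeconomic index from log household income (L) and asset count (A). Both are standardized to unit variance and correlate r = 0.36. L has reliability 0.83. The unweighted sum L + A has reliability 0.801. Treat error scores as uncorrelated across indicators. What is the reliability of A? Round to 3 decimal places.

Var(L+A) = 2 + 2·0.36 = 2.720.
True-score variance = ρ_L + ρ_A + 2·0.36, so 0.801 = (0.83 + ρ_A + 0.72) / 2.720.
ρ_A = 0.801·2.720 − 0.83 − 0.72 = 0.629.

0.629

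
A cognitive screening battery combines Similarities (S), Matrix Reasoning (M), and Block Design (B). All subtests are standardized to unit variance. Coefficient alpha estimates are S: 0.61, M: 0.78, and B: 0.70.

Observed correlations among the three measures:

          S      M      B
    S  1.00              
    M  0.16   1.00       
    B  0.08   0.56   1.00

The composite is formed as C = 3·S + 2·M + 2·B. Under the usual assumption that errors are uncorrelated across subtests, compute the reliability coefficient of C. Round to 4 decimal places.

Var(C) = 3² + 2² + 2² + 2·[6·0.16 + 6·0.08 + 4·0.56] = 17 + 7.36 = 24.36.
Under uncorrelated errors the observed covariances equal the true-score covariances, so only the own-variance terms attenuate.
True-score variance = [3²·0.61 + 2²·0.78 + 2²·0.70] + 7.36 = 11.41 + 7.36 = 18.77.
Reliability = 18.77 / 24.36 = 0.7705.

0.7705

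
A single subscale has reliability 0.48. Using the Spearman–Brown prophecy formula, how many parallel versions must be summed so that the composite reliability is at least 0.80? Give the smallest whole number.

5

k ≥ ρ*(1−ρ₁)/(ρ₁(1−ρ*)) = 0.80·0.52 / (0.48·0.20) = 4.333.
Smallest integer k = 5.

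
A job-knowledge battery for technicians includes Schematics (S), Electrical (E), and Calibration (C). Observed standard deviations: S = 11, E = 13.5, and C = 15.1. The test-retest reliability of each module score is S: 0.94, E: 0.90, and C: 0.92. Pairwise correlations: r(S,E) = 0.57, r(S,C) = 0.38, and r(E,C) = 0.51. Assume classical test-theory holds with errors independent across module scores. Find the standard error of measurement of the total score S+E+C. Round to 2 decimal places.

6.61

Var(total) = 531.26 + 503.453 = 1034.71.
True-score variance = 487.534 + 503.453 = 990.987, so reliability = 0.9577.
Error variance = 1034.71 − 990.987 = 43.7258; SEM = √43.7258 = 6.61.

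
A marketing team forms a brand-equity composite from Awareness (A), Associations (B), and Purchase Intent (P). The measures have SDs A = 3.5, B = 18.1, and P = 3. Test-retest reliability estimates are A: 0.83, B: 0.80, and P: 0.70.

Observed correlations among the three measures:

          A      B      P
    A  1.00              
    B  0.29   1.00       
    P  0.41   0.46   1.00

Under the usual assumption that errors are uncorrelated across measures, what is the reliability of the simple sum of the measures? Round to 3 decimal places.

0.842

Var(A+B+P) = 3.5² + 18.1² + 3² + 2·[3.5·18.1·0.29 + 3.5·3·0.41 + 18.1·3·0.46] = 348.86 + 95.309 = 444.169.
Under uncorrelated errors the observed covariances equal the true-score covariances, so only the own-variance terms attenuate.
True-score variance = [3.5²·0.83 + 18.1²·0.80 + 3²·0.70] + 95.309 = 278.556 + 95.309 = 373.865.
Reliability = 373.865 / 444.169 = 0.842.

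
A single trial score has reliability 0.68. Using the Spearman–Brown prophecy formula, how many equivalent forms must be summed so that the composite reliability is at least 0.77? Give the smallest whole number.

k ≥ ρ*(1−ρ₁)/(ρ₁(1−ρ*)) = 0.77·0.32 / (0.68·0.23) = 1.575.
Smallest integer k = 2.

2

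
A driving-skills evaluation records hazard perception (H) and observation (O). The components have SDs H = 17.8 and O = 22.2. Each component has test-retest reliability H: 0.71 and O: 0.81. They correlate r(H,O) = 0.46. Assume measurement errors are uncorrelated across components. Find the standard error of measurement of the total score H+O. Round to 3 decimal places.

Var(total) = 809.68 + 363.547 = 1173.23.
True-score variance = 624.157 + 363.547 = 987.704, so reliability = 0.8419.
Error variance = 1173.23 − 987.704 = 185.523; SEM = √185.523 = 13.621.

13.621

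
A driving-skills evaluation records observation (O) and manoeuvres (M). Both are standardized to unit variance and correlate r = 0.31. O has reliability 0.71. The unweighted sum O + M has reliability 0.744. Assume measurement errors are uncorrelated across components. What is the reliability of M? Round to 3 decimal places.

0.619

Var(O+M) = 2 + 2·0.31 = 2.620.
True-score variance = ρ_O + ρ_M + 2·0.31, so 0.744 = (0.71 + ρ_M + 0.62) / 2.620.
ρ_M = 0.744·2.620 − 0.71 − 0.62 = 0.619.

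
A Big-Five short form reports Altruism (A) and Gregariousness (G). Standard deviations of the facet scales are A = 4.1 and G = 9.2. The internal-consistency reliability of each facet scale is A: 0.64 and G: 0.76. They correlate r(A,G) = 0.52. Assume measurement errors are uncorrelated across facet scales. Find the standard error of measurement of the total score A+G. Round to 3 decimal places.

Var(total) = 101.45 + 39.2288 = 140.679.
True-score variance = 75.0848 + 39.2288 = 114.314, so reliability = 0.8126.
Error variance = 140.679 − 114.314 = 26.3652; SEM = √26.3652 = 5.135.

5.135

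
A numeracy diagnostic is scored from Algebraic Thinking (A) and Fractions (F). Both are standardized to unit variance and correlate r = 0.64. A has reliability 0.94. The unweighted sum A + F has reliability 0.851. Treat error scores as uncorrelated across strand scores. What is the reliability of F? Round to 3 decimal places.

Var(A+F) = 2 + 2·0.64 = 3.280.
True-score variance = ρ_A + ρ_F + 2·0.64, so 0.851 = (0.94 + ρ_F + 1.28) / 3.280.
ρ_F = 0.851·3.280 − 0.94 − 1.28 = 0.571.

0.571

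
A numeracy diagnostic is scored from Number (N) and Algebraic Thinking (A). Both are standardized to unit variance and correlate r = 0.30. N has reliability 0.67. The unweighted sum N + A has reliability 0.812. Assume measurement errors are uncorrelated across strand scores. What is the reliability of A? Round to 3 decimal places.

Var(N+A) = 2 + 2·0.30 = 2.600.
True-score variance = ρ_N + ρ_A + 2·0.30, so 0.812 = (0.67 + ρ_A + 0.60) / 2.600.
ρ_A = 0.812·2.600 − 0.67 − 0.60 = 0.841.

0.841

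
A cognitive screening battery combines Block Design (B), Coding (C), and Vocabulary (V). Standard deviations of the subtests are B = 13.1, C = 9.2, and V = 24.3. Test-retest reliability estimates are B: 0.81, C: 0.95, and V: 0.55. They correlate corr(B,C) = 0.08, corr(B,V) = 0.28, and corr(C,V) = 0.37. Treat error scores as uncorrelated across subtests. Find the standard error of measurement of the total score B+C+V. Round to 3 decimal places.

17.394

Var(total) = 846.74 + 362.982 = 1209.72.
True-score variance = 544.182 + 362.982 = 907.164, so reliability = 0.7499.
Error variance = 1209.72 − 907.164 = 302.558; SEM = √302.558 = 17.394.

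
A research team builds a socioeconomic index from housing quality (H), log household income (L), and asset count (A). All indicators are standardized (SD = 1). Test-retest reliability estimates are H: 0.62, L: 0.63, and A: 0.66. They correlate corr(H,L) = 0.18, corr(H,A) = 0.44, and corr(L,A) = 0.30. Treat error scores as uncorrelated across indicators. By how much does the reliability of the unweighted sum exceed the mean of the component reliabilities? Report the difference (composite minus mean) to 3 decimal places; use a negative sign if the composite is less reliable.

0.138

Var(sum) = 3 + 1.84 = 4.84; true-score variance = 1.91 + 1.84 = 3.75; composite reliability = 0.7748.
Mean component reliability = 0.6367.
Difference = 0.7748 − 0.6367 = 0.138.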